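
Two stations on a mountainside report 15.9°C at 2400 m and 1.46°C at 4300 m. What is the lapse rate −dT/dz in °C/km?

Γ = −ΔT/Δz = (15.9 − 1.46) / (4300 − 2400) m
  = 14.44°C / 1.9 km = 7.6°C/km

7.6°C/km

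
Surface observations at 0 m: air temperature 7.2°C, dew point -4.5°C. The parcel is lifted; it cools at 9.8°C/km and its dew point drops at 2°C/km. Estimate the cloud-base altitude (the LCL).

1500 m

T and T_d converge at 9.8 − 2 = 7.8°C per km
Height above start = (7.2 − (-4.5)) / 7.8 = 1.5 km
LCL altitude = 0 m + 1500 m = 1500 m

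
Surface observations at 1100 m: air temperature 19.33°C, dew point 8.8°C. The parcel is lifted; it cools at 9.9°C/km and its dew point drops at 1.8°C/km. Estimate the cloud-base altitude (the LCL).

T and T_d converge at 9.9 − 1.8 = 8.1°C per km
Height above start = (19.33 − 8.8) / 8.1 = 1.3 km
LCL altitude = 1100 m + 1300 m = 2400 m

2400 m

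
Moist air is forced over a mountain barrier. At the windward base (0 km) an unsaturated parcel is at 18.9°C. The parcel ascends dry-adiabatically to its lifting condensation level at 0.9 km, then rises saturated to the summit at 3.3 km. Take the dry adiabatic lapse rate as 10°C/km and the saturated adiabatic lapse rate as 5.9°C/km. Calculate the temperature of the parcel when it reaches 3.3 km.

0 → 900 m (dry, 10°C/km): ΔT = -10 × 0.9 = -9°C → T = 9.9°C
900 → 3300 m (saturated, 5.9°C/km): ΔT = -5.9 × 2.4 = -14.16°C → T = -4.26°C

-4.26°C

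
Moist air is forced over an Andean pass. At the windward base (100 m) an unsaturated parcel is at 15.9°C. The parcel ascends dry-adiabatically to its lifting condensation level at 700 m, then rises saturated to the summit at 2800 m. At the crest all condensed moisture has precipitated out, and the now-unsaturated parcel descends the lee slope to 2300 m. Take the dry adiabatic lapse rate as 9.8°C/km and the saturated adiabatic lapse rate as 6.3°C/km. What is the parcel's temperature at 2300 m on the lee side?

Dry to 700 m: -9.8 × 0.6 km = -5.88°C, so T = 10.02°C.
Saturated to 2800 m: -6.3 × 2.1 km = -13.23°C, so T = -3.21°C.
Dry descent to 2300 m: +9.8 × 0.5 km = +4.9°C, so T = 1.69°C.

1.69°C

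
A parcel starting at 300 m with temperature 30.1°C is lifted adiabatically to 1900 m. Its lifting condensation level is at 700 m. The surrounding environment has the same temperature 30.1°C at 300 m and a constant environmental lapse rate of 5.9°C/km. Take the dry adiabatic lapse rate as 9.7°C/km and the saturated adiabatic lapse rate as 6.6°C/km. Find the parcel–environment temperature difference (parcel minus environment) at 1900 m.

-2.36°C (parcel cooler than environment)

Parcel:
  From 300 m to 700 m (dry): cools by 9.7 × 0.4 = 3.88°C, giving 26.22°C.
  From 700 m to 1900 m (saturated): cools by 6.6 × 1.2 = 7.92°C, giving 18.3°C.
Environment:
  From 300 m to 1900 m (environment): cools by 5.9 × 1.6 = 9.44°C, giving 20.66°C.
T_parcel − T_env = 18.3 − 20.66 = -2.36°C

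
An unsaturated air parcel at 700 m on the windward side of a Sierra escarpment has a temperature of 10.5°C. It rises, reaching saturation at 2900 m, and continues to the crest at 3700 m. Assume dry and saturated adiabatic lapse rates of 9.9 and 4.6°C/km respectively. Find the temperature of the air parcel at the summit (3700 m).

-14.96°C

700–2900 m, dry: Δz = 2.2 km ⇒ ΔT = -21.78°C; T = -11.28°C
2900–3700 m, saturated: Δz = 0.8 km ⇒ ΔT = -3.68°C; T = -14.96°C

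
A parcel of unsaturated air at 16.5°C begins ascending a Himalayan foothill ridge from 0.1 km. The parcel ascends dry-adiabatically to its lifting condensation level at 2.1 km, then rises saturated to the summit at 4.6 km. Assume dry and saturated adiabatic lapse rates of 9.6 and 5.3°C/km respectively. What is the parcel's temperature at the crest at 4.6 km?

100 → 2100 m (dry, 9.6°C/km): ΔT = -9.6 × 2 = -19.2°C → T = -2.7°C
2100 → 4600 m (saturated, 5.3°C/km): ΔT = -5.3 × 2.5 = -13.25°C → T = -15.95°C

-15.95°C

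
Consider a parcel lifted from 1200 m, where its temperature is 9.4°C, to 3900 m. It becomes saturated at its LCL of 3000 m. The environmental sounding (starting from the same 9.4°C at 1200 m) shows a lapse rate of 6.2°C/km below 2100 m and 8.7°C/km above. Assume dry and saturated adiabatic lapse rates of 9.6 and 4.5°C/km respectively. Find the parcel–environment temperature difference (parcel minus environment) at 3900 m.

-0.09°C (parcel cooler than environment)

Parcel:
  1200 → 3000 m (dry, 9.6°C/km): ΔT = -9.6 × 1.8 = -17.28°C → T = -7.88°C
  3000 → 3900 m (saturated, 4.5°C/km): ΔT = -4.5 × 0.9 = -4.05°C → T = -11.93°C
Environment:
  1200 → 2100 m (environment, lower layer, 6.2°C/km): ΔT = -6.2 × 0.9 = -5.58°C → T = 3.82°C
  2100 → 3900 m (environment, upper layer, 8.7°C/km): ΔT = -8.7 × 1.8 = -15.66°C → T = -11.84°C
T_parcel − T_env = -11.93 − (-11.84) = -0.09°C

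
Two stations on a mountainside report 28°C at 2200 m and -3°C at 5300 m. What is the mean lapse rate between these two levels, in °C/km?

10°C/km

Γ = −ΔT/Δz = (28 − (-3)) / (5300 − 2200) m
  = 31°C / 3.1 km = 10°C/km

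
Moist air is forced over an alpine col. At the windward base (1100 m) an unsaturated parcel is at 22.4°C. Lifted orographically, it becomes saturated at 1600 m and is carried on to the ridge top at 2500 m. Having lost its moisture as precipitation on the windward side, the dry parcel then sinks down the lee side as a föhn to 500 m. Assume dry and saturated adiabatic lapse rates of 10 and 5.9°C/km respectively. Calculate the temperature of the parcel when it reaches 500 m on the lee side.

32.09°C

From 1100 m to 1600 m (dry): cools by 10 × 0.5 = 5°C, giving 17.4°C.
From 1600 m to 2500 m (saturated): cools by 5.9 × 0.9 = 5.31°C, giving 12.09°C.
From 2500 m to 500 m (dry descent): warms by 10 × 2 = 20°C, giving 32.09°C.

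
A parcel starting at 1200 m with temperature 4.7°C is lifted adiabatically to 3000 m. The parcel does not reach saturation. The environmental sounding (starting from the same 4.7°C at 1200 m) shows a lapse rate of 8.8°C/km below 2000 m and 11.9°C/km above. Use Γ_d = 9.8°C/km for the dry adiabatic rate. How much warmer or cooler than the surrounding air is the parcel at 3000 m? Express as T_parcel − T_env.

+1.3°C (parcel warmer than environment)

Parcel:
  1200–3000 m, dry: Δz = 1.8 km ⇒ ΔT = -17.64°C; T = -12.94°C
Environment:
  1200–2000 m, environment, lower layer: Δz = 0.8 km ⇒ ΔT = -7.04°C; T = -2.34°C
  2000–3000 m, environment, upper layer: Δz = 1 km ⇒ ΔT = -11.9°C; T = -14.24°C
T_parcel − T_env = -12.94 − (-14.24) = +1.3°C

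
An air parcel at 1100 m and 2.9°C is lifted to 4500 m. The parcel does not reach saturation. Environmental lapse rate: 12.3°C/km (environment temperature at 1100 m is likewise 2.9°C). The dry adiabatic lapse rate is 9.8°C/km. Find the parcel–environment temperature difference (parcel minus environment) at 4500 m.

Parcel:
  From 1100 m to 4500 m (dry): cools by 9.8 × 3.4 = 33.32°C, giving -30.42°C.
Environment:
  From 1100 m to 4500 m (environment): cools by 12.3 × 3.4 = 41.82°C, giving -38.92°C.
T_parcel − T_env = -30.42 − (-38.92) = +8.5°C

+8.5°C (parcel warmer than environment)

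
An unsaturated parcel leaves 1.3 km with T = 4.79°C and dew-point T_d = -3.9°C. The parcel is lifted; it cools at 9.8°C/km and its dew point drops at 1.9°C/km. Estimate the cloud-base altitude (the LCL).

2.4 km

T and T_d converge at 9.8 − 1.9 = 7.9°C per km
Height above start = (4.79 − (-3.9)) / 7.9 = 1.1 km
LCL altitude = 1300 m + 1100 m = 2400 m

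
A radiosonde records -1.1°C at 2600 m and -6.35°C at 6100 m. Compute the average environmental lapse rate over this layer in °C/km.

Γ = −ΔT/Δz = (-1.1 − (-6.35)) / (6100 − 2600) m
  = 5.25°C / 3.5 km = 1.5°C/km

1.5°C/km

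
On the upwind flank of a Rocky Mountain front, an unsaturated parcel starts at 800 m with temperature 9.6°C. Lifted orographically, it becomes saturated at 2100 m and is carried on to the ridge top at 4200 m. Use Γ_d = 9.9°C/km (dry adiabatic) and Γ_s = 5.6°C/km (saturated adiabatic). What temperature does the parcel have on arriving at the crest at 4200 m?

-15.03°C

From 800 m to 2100 m (dry): cools by 9.9 × 1.3 = 12.87°C, giving -3.27°C.
From 2100 m to 4200 m (saturated): cools by 5.6 × 2.1 = 11.76°C, giving -15.03°C.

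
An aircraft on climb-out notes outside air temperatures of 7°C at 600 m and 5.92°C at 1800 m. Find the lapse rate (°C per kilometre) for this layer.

0.9°C/km

Γ = −ΔT/Δz = (7 − 5.92) / (1800 − 600) m
  = 1.08°C / 1.2 km = 0.9°C/km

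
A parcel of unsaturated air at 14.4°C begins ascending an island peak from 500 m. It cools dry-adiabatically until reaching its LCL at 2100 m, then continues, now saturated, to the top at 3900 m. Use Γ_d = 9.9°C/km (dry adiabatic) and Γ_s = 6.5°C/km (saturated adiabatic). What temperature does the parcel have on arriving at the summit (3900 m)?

500–2100 m, dry: Δz = 1.6 km ⇒ ΔT = -15.84°C; T = -1.44°C
2100–3900 m, saturated: Δz = 1.8 km ⇒ ΔT = -11.7°C; T = -13.14°C

-13.14°C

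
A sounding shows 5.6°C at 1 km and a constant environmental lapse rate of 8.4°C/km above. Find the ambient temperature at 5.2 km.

-29.68°C

Environmental to 5200 m: -8.4 × 4.2 km = -35.28°C, so T = -29.68°C.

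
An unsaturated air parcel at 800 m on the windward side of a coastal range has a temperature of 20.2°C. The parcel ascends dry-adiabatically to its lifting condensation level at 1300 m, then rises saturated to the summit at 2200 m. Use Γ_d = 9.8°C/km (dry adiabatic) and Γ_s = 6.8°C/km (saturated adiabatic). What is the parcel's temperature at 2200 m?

9.18°C

800–1300 m, dry: Δz = 0.5 km ⇒ ΔT = -4.9°C; T = 15.3°C
1300–2200 m, saturated: Δz = 0.9 km ⇒ ΔT = -6.12°C; T = 9.18°C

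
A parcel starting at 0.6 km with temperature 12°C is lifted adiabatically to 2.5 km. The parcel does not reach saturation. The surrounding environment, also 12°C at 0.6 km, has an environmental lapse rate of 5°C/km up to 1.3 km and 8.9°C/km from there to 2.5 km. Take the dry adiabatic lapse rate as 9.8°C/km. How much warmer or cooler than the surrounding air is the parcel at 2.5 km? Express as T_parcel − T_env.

Parcel:
  600 → 2500 m (dry, 9.8°C/km): ΔT = -9.8 × 1.9 = -18.62°C → T = -6.62°C
Environment:
  600 → 1300 m (environment, lower layer, 5°C/km): ΔT = -5 × 0.7 = -3.5°C → T = 8.5°C
  1300 → 2500 m (environment, upper layer, 8.9°C/km): ΔT = -8.9 × 1.2 = -10.68°C → T = -2.18°C
T_parcel − T_env = -6.62 − (-2.18) = -4.44°C

-4.44°C (parcel cooler than environment)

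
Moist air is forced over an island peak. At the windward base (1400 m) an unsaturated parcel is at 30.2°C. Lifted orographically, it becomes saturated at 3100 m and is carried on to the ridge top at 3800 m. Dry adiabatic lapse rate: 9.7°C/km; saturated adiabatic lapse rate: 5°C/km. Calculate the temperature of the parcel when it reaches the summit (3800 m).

10.21°C

1400–3100 m, dry: Δz = 1.7 km ⇒ ΔT = -16.49°C; T = 13.71°C
3100–3800 m, saturated: Δz = 0.7 km ⇒ ΔT = -3.5°C; T = 10.21°C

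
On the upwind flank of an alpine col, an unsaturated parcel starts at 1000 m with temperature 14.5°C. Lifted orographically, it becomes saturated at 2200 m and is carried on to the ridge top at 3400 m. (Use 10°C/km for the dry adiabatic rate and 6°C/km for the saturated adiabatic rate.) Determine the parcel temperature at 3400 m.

-4.7°C

Dry to 2200 m: -10 × 1.2 km = -12°C, so T = 2.5°C.
Saturated to 3400 m: -6 × 1.2 km = -7.2°C, so T = -4.7°C.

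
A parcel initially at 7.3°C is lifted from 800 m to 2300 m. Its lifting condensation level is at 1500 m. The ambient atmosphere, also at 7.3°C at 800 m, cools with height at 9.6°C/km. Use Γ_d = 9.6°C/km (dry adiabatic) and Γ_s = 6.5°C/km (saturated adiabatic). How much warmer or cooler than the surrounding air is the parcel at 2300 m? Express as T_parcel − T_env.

Parcel:
  From 800 m to 1500 m (dry): cools by 9.6 × 0.7 = 6.72°C, giving 0.58°C.
  From 1500 m to 2300 m (saturated): cools by 6.5 × 0.8 = 5.2°C, giving -4.62°C.
Environment:
  From 800 m to 2300 m (environment): cools by 9.6 × 1.5 = 14.4°C, giving -7.1°C.
T_parcel − T_env = -4.62 − (-7.1) = +2.48°C

+2.48°C (parcel warmer than environment)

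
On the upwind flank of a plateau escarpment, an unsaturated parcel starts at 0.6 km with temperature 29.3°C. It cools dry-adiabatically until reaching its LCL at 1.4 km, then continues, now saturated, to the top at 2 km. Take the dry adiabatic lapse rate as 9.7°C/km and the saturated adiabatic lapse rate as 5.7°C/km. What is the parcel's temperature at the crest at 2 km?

18.12°C

Dry to 1400 m: -9.7 × 0.8 km = -7.76°C, so T = 21.54°C.
Saturated to 2000 m: -5.7 × 0.6 km = -3.42°C, so T = 18.12°C.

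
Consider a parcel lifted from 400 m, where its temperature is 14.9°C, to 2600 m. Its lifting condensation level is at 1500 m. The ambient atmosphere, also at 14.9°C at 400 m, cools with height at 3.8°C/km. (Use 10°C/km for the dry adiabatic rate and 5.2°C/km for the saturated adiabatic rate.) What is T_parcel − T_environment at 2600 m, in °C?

Parcel:
  400–1500 m, dry: Δz = 1.1 km ⇒ ΔT = -11°C; T = 3.9°C
  1500–2600 m, saturated: Δz = 1.1 km ⇒ ΔT = -5.72°C; T = -1.82°C
Environment:
  400–2600 m, environment: Δz = 2.2 km ⇒ ΔT = -8.36°C; T = 6.54°C
T_parcel − T_env = -1.82 − 6.54 = -8.36°C

-8.36°C (parcel cooler than environment)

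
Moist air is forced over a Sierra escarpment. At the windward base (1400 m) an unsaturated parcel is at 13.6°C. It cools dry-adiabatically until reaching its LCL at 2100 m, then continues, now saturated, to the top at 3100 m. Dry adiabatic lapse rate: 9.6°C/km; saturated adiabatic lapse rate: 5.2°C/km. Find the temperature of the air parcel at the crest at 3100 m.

1.68°C

From 1400 m to 2100 m (dry): cools by 9.6 × 0.7 = 6.72°C, giving 6.88°C.
From 2100 m to 3100 m (saturated): cools by 5.2 × 1 = 5.2°C, giving 1.68°C.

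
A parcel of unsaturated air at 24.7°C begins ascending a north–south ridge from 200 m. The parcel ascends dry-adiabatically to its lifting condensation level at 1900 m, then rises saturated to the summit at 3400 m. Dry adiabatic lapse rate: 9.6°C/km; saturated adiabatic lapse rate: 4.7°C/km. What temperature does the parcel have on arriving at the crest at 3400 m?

200–1900 m, dry: Δz = 1.7 km ⇒ ΔT = -16.32°C; T = 8.38°C
1900–3400 m, saturated: Δz = 1.5 km ⇒ ΔT = -7.05°C; T = 1.33°C

1.33°C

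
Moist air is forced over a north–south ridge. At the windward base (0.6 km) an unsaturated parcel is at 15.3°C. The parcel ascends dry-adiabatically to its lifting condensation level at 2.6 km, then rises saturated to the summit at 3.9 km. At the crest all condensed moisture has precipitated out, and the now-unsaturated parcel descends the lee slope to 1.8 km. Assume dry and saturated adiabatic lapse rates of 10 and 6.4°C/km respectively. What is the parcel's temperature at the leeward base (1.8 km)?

600 → 2600 m (dry, 10°C/km): ΔT = -10 × 2 = -20°C → T = -4.7°C
2600 → 3900 m (saturated, 6.4°C/km): ΔT = -6.4 × 1.3 = -8.32°C → T = -13.02°C
3900 → 1800 m (dry descent, 10°C/km): ΔT = +10 × 2.1 = +21°C → T = 7.98°C

7.98°C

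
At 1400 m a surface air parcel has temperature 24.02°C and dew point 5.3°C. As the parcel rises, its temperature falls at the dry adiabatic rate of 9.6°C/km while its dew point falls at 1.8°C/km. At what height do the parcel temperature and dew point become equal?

3800 m

T and T_d converge at 9.6 − 1.8 = 7.8°C per km
Height above start = (24.02 − 5.3) / 7.8 = 2.4 km
LCL altitude = 1400 m + 2400 m = 3800 m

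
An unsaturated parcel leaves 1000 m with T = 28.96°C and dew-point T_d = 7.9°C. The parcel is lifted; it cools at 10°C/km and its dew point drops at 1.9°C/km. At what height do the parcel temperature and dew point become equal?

3600 m

T and T_d converge at 10 − 1.9 = 8.1°C per km
Height above start = (28.96 − 7.9) / 8.1 = 2.6 km
LCL altitude = 1000 m + 2600 m = 3600 m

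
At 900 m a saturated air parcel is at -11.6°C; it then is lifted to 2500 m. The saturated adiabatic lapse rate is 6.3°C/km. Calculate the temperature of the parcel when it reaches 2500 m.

From 900 m to 2500 m (saturated adiabatic): cools by 6.3 × 1.6 = 10.08°C, giving -21.68°C.

-21.68°C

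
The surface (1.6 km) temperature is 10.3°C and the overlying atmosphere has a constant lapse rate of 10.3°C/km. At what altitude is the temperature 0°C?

Height above start = (10.3 − 0) / 10.3 = 1 km
Altitude = 1600 m + 1000 m = 2600 m

2.6 km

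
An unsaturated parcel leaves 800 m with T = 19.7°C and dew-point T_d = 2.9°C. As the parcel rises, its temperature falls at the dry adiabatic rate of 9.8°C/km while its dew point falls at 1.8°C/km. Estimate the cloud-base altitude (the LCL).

2900 m

T and T_d converge at 9.8 − 1.8 = 8°C per km
Height above start = (19.7 − 2.9) / 8 = 2.1 km
LCL altitude = 800 m + 2100 m = 2900 m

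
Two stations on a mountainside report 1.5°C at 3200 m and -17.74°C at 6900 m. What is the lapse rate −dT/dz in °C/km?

5.2°C/km

Γ = −ΔT/Δz = (1.5 − (-17.74)) / (6900 − 3200) m
  = 19.24°C / 3.7 km = 5.2°C/km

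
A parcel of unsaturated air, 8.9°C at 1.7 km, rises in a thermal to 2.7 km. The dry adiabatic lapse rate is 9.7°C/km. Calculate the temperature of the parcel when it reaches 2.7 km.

Dry adiabatic to 2700 m: -9.7 × 1 km = -9.7°C, so T = -0.8°C.

-0.8°C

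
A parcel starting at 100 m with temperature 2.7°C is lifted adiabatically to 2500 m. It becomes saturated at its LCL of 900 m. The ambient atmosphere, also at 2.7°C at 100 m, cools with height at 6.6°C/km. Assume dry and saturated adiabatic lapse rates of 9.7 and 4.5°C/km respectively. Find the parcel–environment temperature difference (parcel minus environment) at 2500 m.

Parcel:
  100–900 m, dry: Δz = 0.8 km ⇒ ΔT = -7.76°C; T = -5.06°C
  900–2500 m, saturated: Δz = 1.6 km ⇒ ΔT = -7.2°C; T = -12.26°C
Environment:
  100–2500 m, environment: Δz = 2.4 km ⇒ ΔT = -15.84°C; T = -13.14°C
T_parcel − T_env = -12.26 − (-13.14) = +0.88°C

+0.88°C (parcel warmer than environment)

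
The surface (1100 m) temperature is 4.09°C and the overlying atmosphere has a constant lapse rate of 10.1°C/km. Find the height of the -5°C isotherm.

2000 m

Height above start = (4.09 − (-5)) / 10.1 = 0.9 km
Altitude = 1100 m + 900 m = 2000 m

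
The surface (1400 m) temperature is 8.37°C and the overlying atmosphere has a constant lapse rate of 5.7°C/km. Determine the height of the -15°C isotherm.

Height above start = (8.37 − (-15)) / 5.7 = 4.1 km
Altitude = 1400 m + 4100 m = 5500 m

5500 m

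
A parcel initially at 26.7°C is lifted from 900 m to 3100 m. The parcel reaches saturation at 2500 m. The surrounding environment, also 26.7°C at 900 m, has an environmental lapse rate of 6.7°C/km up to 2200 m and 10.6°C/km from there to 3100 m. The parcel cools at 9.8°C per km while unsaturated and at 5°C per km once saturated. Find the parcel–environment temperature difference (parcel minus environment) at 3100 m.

-0.43°C (parcel cooler than environment)

Parcel:
  900–2500 m, dry: Δz = 1.6 km ⇒ ΔT = -15.68°C; T = 11.02°C
  2500–3100 m, saturated: Δz = 0.6 km ⇒ ΔT = -3°C; T = 8.02°C
Environment:
  900–2200 m, environment, lower layer: Δz = 1.3 km ⇒ ΔT = -8.71°C; T = 17.99°C
  2200–3100 m, environment, upper layer: Δz = 0.9 km ⇒ ΔT = -9.54°C; T = 8.45°C
T_parcel − T_env = 8.02 − 8.45 = -0.43°C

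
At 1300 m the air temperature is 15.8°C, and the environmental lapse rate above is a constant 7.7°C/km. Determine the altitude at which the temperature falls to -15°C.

Height above start = (15.8 − (-15)) / 7.7 = 4 km
Altitude = 1300 m + 4000 m = 5300 m

5300 m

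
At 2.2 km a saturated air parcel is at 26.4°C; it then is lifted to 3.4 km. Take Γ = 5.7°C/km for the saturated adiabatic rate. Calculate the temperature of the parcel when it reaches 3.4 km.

Saturated adiabatic to 3400 m: -5.7 × 1.2 km = -6.84°C, so T = 19.56°C.

19.56°C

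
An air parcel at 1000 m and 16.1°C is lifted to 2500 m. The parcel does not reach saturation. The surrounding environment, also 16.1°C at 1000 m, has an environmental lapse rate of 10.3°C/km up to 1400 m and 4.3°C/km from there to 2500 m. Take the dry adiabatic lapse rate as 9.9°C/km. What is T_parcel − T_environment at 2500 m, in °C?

Parcel:
  1000 → 2500 m (dry, 9.9°C/km): ΔT = -9.9 × 1.5 = -14.85°C → T = 1.25°C
Environment:
  1000 → 1400 m (environment, lower layer, 10.3°C/km): ΔT = -10.3 × 0.4 = -4.12°C → T = 11.98°C
  1400 → 2500 m (environment, upper layer, 4.3°C/km): ΔT = -4.3 × 1.1 = -4.73°C → T = 7.25°C
T_parcel − T_env = 1.25 − 7.25 = -6°C

-6°C (parcel cooler than environment)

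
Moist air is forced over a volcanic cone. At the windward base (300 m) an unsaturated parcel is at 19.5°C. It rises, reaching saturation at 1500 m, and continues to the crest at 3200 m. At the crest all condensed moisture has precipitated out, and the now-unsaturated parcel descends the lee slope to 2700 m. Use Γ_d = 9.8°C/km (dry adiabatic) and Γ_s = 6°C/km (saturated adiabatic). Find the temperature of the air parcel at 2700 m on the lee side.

300 → 1500 m (dry, 9.8°C/km): ΔT = -9.8 × 1.2 = -11.76°C → T = 7.74°C
1500 → 3200 m (saturated, 6°C/km): ΔT = -6 × 1.7 = -10.2°C → T = -2.46°C
3200 → 2700 m (dry descent, 9.8°C/km): ΔT = +9.8 × 0.5 = +4.9°C → T = 2.44°C

2.44°C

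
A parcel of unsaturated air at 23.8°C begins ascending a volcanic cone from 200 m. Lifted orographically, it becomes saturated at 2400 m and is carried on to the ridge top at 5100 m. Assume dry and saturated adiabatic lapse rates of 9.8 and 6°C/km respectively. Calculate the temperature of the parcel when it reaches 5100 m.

200 → 2400 m (dry, 9.8°C/km): ΔT = -9.8 × 2.2 = -21.56°C → T = 2.24°C
2400 → 5100 m (saturated, 6°C/km): ΔT = -6 × 2.7 = -16.2°C → T = -13.96°C

-13.96°C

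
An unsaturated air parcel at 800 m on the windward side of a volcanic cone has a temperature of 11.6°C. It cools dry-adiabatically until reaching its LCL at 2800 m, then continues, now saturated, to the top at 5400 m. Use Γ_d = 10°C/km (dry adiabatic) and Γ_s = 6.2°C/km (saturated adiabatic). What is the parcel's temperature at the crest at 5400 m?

-24.52°C

Dry to 2800 m: -10 × 2 km = -20°C, so T = -8.4°C.
Saturated to 5400 m: -6.2 × 2.6 km = -16.12°C, so T = -24.52°C.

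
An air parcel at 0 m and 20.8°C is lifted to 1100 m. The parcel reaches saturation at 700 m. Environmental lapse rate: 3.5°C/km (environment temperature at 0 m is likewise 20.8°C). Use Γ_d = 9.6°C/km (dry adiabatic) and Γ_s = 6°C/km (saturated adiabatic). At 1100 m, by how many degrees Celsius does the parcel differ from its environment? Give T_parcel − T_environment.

Parcel:
  Dry to 700 m: -9.6 × 0.7 km = -6.72°C, so T = 14.08°C.
  Saturated to 1100 m: -6 × 0.4 km = -2.4°C, so T = 11.68°C.
Environment:
  Environment to 1100 m: -3.5 × 1.1 km = -3.85°C, so T = 16.95°C.
T_parcel − T_env = 11.68 − 16.95 = -5.27°C

-5.27°C (parcel cooler than environment)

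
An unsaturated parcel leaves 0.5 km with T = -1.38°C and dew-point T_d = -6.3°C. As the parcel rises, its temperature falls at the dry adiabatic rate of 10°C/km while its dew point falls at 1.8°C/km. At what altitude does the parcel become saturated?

T and T_d converge at 10 − 1.8 = 8.2°C per km
Height above start = (-1.38 − (-6.3)) / 8.2 = 0.6 km
LCL altitude = 500 m + 600 m = 1100 m

1.1 km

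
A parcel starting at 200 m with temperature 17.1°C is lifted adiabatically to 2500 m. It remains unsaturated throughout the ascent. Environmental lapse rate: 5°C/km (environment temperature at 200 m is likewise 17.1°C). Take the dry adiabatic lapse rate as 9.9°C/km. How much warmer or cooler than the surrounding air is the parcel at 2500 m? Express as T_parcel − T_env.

Parcel:
  200 → 2500 m (dry, 9.9°C/km): ΔT = -9.9 × 2.3 = -22.77°C → T = -5.67°C
Environment:
  200 → 2500 m (environment, 5°C/km): ΔT = -5 × 2.3 = -11.5°C → T = 5.6°C
T_parcel − T_env = -5.67 − 5.6 = -11.27°C

-11.27°C (parcel cooler than environment)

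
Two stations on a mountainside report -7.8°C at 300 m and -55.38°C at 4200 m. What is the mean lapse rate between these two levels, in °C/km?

Γ = −ΔT/Δz = (-7.8 − (-55.38)) / (4200 − 300) m
  = 47.58°C / 3.9 km = 12.2°C/km

12.2°C/km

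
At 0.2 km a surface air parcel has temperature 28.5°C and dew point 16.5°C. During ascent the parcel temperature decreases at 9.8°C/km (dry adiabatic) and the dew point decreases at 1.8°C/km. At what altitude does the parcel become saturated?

1.7 km

T and T_d converge at 9.8 − 1.8 = 8°C per km
Height above start = (28.5 − 16.5) / 8 = 1.5 km
LCL altitude = 200 m + 1500 m = 1700 m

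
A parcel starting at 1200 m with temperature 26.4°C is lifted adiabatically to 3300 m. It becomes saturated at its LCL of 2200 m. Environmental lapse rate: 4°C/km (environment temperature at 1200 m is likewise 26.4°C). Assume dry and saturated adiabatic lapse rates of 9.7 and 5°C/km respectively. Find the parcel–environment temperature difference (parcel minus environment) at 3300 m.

-6.8°C (parcel cooler than environment)

Parcel:
  From 1200 m to 2200 m (dry): cools by 9.7 × 1 = 9.7°C, giving 16.7°C.
  From 2200 m to 3300 m (saturated): cools by 5 × 1.1 = 5.5°C, giving 11.2°C.
Environment:
  From 1200 m to 3300 m (environment): cools by 4 × 2.1 = 8.4°C, giving 18°C.
T_parcel − T_env = 11.2 − 18 = -6.8°C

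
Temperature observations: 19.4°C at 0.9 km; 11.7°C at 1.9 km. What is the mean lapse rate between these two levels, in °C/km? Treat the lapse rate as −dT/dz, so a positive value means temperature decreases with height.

Γ = −ΔT/Δz = (19.4 − 11.7) / (1900 − 900) m
  = 7.7°C / 1 km = 7.7°C/km

7.7°C/km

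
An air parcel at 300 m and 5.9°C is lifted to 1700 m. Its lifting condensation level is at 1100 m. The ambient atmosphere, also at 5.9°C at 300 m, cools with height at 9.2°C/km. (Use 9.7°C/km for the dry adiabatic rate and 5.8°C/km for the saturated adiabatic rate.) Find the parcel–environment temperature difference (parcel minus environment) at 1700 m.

+1.64°C (parcel warmer than environment)

Parcel:
  Dry to 1100 m: -9.7 × 0.8 km = -7.76°C, so T = -1.86°C.
  Saturated to 1700 m: -5.8 × 0.6 km = -3.48°C, so T = -5.34°C.
Environment:
  Environment to 1700 m: -9.2 × 1.4 km = -12.88°C, so T = -6.98°C.
T_parcel − T_env = -5.34 − (-6.98) = +1.64°C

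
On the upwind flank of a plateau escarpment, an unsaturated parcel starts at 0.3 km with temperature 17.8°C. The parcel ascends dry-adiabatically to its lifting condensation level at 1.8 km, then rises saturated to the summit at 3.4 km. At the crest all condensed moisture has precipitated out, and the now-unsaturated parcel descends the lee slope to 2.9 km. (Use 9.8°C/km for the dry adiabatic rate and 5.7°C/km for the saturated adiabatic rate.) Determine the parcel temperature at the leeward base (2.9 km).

-1.12°C

300 → 1800 m (dry, 9.8°C/km): ΔT = -9.8 × 1.5 = -14.7°C → T = 3.1°C
1800 → 3400 m (saturated, 5.7°C/km): ΔT = -5.7 × 1.6 = -9.12°C → T = -6.02°C
3400 → 2900 m (dry descent, 9.8°C/km): ΔT = +9.8 × 0.5 = +4.9°C → T = -1.12°C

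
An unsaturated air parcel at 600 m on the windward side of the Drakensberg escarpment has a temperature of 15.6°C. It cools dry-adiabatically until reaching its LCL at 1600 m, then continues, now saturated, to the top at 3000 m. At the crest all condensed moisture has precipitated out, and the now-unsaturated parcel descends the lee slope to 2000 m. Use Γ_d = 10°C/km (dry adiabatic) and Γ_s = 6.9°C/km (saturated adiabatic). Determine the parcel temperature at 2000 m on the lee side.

From 600 m to 1600 m (dry): cools by 10 × 1 = 10°C, giving 5.6°C.
From 1600 m to 3000 m (saturated): cools by 6.9 × 1.4 = 9.66°C, giving -4.06°C.
From 3000 m to 2000 m (dry descent): warms by 10 × 1 = 10°C, giving 5.94°C.

5.94°C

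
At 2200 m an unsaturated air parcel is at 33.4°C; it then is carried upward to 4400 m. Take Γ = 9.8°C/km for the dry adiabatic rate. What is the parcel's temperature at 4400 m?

11.84°C

From 2200 m to 4400 m (dry adiabatic): cools by 9.8 × 2.2 = 21.56°C, giving 11.84°C.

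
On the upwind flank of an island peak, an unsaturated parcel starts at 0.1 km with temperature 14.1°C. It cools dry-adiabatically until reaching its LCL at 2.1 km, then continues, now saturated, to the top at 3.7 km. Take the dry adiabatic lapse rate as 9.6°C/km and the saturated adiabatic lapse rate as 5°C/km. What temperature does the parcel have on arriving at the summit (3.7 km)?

100 → 2100 m (dry, 9.6°C/km): ΔT = -9.6 × 2 = -19.2°C → T = -5.1°C
2100 → 3700 m (saturated, 5°C/km): ΔT = -5 × 1.6 = -8°C → T = -13.1°C

-13.1°C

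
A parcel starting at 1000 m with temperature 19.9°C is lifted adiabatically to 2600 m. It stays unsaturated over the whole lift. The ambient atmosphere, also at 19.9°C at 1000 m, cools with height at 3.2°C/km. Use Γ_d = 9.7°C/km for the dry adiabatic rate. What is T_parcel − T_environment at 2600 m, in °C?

-10.4°C (parcel cooler than environment)

Parcel:
  1000 → 2600 m (dry, 9.7°C/km): ΔT = -9.7 × 1.6 = -15.52°C → T = 4.38°C
Environment:
  1000 → 2600 m (environment, 3.2°C/km): ΔT = -3.2 × 1.6 = -5.12°C → T = 14.78°C
T_parcel − T_env = 4.38 − 14.78 = -10.4°C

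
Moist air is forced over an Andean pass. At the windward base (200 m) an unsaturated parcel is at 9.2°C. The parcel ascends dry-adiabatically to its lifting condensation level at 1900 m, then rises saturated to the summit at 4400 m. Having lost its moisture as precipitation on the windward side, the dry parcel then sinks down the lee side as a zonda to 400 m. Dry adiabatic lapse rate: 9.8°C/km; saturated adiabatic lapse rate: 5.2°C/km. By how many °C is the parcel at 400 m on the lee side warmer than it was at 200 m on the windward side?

+9.54°C

Dry to 1900 m: -9.8 × 1.7 km = -16.66°C, so T = -7.46°C.
Saturated to 4400 m: -5.2 × 2.5 km = -13°C, so T = -20.46°C.
Dry descent to 400 m: +9.8 × 4 km = +39.2°C, so T = 18.74°C.
Net change vs windward start: 18.74 − 9.2 = +9.54°C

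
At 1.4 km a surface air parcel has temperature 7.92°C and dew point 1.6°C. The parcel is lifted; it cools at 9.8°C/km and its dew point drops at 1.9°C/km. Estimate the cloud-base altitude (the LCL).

T and T_d converge at 9.8 − 1.9 = 7.9°C per km
Height above start = (7.92 − 1.6) / 7.9 = 0.8 km
LCL altitude = 1400 m + 800 m = 2200 m

2.2 km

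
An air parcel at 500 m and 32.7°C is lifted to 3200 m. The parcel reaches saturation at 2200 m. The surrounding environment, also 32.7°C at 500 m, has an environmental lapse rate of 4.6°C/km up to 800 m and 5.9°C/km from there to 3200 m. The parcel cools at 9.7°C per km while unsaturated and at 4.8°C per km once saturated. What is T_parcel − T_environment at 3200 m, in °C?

Parcel:
  500–2200 m, dry: Δz = 1.7 km ⇒ ΔT = -16.49°C; T = 16.21°C
  2200–3200 m, saturated: Δz = 1 km ⇒ ΔT = -4.8°C; T = 11.41°C
Environment:
  500–800 m, environment, lower layer: Δz = 0.3 km ⇒ ΔT = -1.38°C; T = 31.32°C
  800–3200 m, environment, upper layer: Δz = 2.4 km ⇒ ΔT = -14.16°C; T = 17.16°C
T_parcel − T_env = 11.41 − 17.16 = -5.75°C

-5.75°C (parcel cooler than environment)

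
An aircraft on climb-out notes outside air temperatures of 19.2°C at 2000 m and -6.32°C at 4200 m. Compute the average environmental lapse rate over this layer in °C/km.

11.6°C/km

Γ = −ΔT/Δz = (19.2 − (-6.32)) / (4200 − 2000) m
  = 25.52°C / 2.2 km = 11.6°C/km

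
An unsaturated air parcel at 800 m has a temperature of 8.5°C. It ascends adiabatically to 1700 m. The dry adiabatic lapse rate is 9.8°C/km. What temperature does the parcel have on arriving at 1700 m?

-0.32°C

Dry adiabatic to 1700 m: -9.8 × 0.9 km = -8.82°C, so T = -0.32°C.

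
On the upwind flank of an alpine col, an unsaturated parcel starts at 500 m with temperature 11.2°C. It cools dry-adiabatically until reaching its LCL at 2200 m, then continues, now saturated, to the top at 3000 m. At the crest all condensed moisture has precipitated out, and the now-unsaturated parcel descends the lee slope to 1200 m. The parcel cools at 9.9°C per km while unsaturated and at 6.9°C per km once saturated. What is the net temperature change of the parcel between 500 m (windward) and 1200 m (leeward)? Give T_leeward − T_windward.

-4.53°C

500 → 2200 m (dry, 9.9°C/km): ΔT = -9.9 × 1.7 = -16.83°C → T = -5.63°C
2200 → 3000 m (saturated, 6.9°C/km): ΔT = -6.9 × 0.8 = -5.52°C → T = -11.15°C
3000 → 1200 m (dry descent, 9.9°C/km): ΔT = +9.9 × 1.8 = +17.82°C → T = 6.67°C
Net change vs windward start: 6.67 − 11.2 = -4.53°C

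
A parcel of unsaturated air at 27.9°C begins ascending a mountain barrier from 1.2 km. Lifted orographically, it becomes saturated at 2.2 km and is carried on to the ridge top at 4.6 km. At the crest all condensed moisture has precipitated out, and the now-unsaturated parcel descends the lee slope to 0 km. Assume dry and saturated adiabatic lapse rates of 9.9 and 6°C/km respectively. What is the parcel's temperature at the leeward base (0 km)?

1200–2200 m, dry: Δz = 1 km ⇒ ΔT = -9.9°C; T = 18°C
2200–4600 m, saturated: Δz = 2.4 km ⇒ ΔT = -14.4°C; T = 3.6°C
4600–0 m, dry descent: Δz = 4.6 km ⇒ ΔT = +45.54°C; T = 49.14°C

49.14°C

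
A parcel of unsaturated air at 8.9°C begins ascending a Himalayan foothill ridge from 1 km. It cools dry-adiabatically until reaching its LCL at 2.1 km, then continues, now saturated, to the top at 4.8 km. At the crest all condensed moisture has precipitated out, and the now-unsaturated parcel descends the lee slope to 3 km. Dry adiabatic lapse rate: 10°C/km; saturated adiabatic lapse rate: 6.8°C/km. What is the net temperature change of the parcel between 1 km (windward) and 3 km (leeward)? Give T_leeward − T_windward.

1000 → 2100 m (dry, 10°C/km): ΔT = -10 × 1.1 = -11°C → T = -2.1°C
2100 → 4800 m (saturated, 6.8°C/km): ΔT = -6.8 × 2.7 = -18.36°C → T = -20.46°C
4800 → 3000 m (dry descent, 10°C/km): ΔT = +10 × 1.8 = +18°C → T = -2.46°C
Net change vs windward start: -2.46 − 8.9 = -11.36°C

-11.36°C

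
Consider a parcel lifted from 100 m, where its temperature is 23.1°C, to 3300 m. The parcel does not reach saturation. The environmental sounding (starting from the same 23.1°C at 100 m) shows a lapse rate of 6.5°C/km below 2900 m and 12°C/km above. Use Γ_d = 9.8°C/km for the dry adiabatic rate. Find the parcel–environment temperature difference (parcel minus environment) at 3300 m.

Parcel:
  Dry to 3300 m: -9.8 × 3.2 km = -31.36°C, so T = -8.26°C.
Environment:
  Environment, lower layer to 2900 m: -6.5 × 2.8 km = -18.2°C, so T = 4.9°C.
  Environment, upper layer to 3300 m: -12 × 0.4 km = -4.8°C, so T = 0.1°C.
T_parcel − T_env = -8.26 − 0.1 = -8.36°C

-8.36°C (parcel cooler than environment)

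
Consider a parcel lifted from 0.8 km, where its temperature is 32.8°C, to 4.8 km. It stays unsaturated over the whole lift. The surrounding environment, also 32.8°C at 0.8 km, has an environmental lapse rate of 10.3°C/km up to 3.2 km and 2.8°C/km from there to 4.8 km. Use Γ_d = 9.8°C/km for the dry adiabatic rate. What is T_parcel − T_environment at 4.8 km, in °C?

Parcel:
  800–4800 m, dry: Δz = 4 km ⇒ ΔT = -39.2°C; T = -6.4°C
Environment:
  800–3200 m, environment, lower layer: Δz = 2.4 km ⇒ ΔT = -24.72°C; T = 8.08°C
  3200–4800 m, environment, upper layer: Δz = 1.6 km ⇒ ΔT = -4.48°C; T = 3.6°C
T_parcel − T_env = -6.4 − 3.6 = -10°C

-10°C (parcel cooler than environment)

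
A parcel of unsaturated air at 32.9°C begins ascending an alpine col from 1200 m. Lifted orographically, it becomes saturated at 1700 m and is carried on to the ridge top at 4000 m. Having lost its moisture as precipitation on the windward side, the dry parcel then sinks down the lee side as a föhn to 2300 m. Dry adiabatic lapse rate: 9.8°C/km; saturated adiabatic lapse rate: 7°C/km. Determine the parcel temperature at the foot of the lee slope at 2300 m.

1200 → 1700 m (dry, 9.8°C/km): ΔT = -9.8 × 0.5 = -4.9°C → T = 28°C
1700 → 4000 m (saturated, 7°C/km): ΔT = -7 × 2.3 = -16.1°C → T = 11.9°C
4000 → 2300 m (dry descent, 9.8°C/km): ΔT = +9.8 × 1.7 = +16.66°C → T = 28.56°C

28.56°C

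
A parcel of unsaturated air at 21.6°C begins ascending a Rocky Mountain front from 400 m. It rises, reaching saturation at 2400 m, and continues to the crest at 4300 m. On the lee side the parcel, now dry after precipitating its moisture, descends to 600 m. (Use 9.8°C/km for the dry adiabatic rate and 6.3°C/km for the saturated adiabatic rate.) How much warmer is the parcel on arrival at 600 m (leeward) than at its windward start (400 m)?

Dry to 2400 m: -9.8 × 2 km = -19.6°C, so T = 2°C.
Saturated to 4300 m: -6.3 × 1.9 km = -11.97°C, so T = -9.97°C.
Dry descent to 600 m: +9.8 × 3.7 km = +36.26°C, so T = 26.29°C.
Net change vs windward start: 26.29 − 21.6 = +4.69°C

+4.69°C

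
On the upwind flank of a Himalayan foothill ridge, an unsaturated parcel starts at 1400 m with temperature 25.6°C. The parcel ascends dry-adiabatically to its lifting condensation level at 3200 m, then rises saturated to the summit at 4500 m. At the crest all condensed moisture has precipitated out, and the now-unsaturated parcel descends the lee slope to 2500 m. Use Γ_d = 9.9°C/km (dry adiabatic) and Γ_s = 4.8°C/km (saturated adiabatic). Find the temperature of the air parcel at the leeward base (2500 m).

Dry to 3200 m: -9.9 × 1.8 km = -17.82°C, so T = 7.78°C.
Saturated to 4500 m: -4.8 × 1.3 km = -6.24°C, so T = 1.54°C.
Dry descent to 2500 m: +9.9 × 2 km = +19.8°C, so T = 21.34°C.

21.34°C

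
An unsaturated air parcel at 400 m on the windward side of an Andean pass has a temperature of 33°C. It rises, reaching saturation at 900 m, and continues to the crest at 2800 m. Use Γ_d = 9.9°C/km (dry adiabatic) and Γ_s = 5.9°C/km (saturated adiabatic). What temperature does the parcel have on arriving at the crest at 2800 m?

16.84°C

Dry to 900 m: -9.9 × 0.5 km = -4.95°C, so T = 28.05°C.
Saturated to 2800 m: -5.9 × 1.9 km = -11.21°C, so T = 16.84°C.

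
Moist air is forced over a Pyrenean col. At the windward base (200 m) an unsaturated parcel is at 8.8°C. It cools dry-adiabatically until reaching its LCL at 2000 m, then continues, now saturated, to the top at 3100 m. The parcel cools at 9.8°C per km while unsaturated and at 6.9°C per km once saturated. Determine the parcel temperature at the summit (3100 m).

Dry to 2000 m: -9.8 × 1.8 km = -17.64°C, so T = -8.84°C.
Saturated to 3100 m: -6.9 × 1.1 km = -7.59°C, so T = -16.43°C.

-16.43°C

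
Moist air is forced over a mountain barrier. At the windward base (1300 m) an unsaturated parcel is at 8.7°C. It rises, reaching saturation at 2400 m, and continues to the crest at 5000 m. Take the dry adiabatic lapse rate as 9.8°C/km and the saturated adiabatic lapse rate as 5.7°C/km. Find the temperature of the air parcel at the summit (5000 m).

Dry to 2400 m: -9.8 × 1.1 km = -10.78°C, so T = -2.08°C.
Saturated to 5000 m: -5.7 × 2.6 km = -14.82°C, so T = -16.9°C.

-16.9°C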